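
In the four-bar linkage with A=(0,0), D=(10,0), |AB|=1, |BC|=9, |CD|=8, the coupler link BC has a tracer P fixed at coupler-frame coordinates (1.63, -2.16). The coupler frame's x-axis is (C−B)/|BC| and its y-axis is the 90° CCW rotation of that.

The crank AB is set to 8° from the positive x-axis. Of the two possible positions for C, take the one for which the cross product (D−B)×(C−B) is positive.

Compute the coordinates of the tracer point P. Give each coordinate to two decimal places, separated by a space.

3.70 0.09

A=(0,0), D=(10.00,0)
B = A + 1.00·(cos8°, sin8°) = (0.9903, 0.1392)
|BD| = 9.0108
circle(B,9.00) ∩ circle(D,8.00): a=5.4487, h=7.1632
  candidates: C₊=(6.5490,7.2174) cross=64.546; C₋=(6.3277,-7.1073) cross=-64.546
  mode + wants cross > 0 → take C=(6.5490,7.2174) (cross=64.546)
ex = (C−B)/|BC| = (0.6176,0.7865); ey = (-0.7865,0.6176)
P = B + 1.63·ex + -2.16·ey = (3.6958,0.0870)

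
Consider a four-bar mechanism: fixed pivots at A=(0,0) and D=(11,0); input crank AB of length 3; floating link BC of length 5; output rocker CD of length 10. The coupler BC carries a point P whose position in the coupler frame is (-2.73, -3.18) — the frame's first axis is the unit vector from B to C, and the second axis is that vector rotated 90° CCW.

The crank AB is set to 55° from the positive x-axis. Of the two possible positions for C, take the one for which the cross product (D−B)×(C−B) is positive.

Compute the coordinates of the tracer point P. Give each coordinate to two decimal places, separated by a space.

3.44 -1.36

A=(0,0), D=(11.00,0)
B = A + 3.00·(cos55°, sin55°) = (1.7207, 2.4575)
|BD| = 9.5992
circle(B,5.00) ∩ circle(D,10.00): a=0.8930, h=4.9196
  candidates: C₊=(3.8434,6.9845) cross=47.224; C₋=(1.3245,-2.5268) cross=-47.224
  mode + wants cross > 0 → take C=(3.8434,6.9845) (cross=47.224)
ex = (C−B)/|BC| = (0.4245,0.9054); ey = (-0.9054,0.4245)
P = B + -2.73·ex + -3.18·ey = (3.4409,-1.3643)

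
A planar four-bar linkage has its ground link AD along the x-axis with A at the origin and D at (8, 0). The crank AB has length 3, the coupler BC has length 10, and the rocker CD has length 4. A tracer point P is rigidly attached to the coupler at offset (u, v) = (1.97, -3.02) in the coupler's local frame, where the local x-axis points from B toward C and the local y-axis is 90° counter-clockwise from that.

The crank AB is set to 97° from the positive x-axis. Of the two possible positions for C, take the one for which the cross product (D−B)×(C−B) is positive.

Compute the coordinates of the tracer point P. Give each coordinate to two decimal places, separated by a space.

1.81 0.10

A=(0,0), D=(8.00,0)
B = A + 3.00·(cos97°, sin97°) = (-0.3656, 2.9776)
|BD| = 8.8797
circle(B,10.00) ∩ circle(D,4.00): a=9.1697, h=3.9895
  candidates: C₊=(9.6110,3.6612) cross=35.425; C₋=(6.9354,-3.8557) cross=-35.425
  mode + wants cross > 0 → take C=(9.6110,3.6612) (cross=35.425)
ex = (C−B)/|BC| = (0.9977,0.0684); ey = (-0.0684,0.9977)
P = B + 1.97·ex + -3.02·ey = (1.8062,0.0994)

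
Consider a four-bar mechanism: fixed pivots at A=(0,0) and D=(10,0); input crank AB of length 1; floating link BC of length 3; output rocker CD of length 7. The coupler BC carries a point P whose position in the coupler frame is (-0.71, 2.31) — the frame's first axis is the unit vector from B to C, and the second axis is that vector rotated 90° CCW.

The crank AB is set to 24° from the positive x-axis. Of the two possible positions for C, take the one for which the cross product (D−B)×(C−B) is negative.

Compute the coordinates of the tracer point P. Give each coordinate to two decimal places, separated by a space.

1.89 2.62

A=(0,0), D=(10.00,0)
B = A + 1.00·(cos24°, sin24°) = (0.9135, 0.4067)
|BD| = 9.0956
circle(B,3.00) ∩ circle(D,7.00): a=2.3489, h=1.8662
  candidates: C₊=(3.3435,2.1660) cross=16.974; C₋=(3.1766,-1.5626) cross=-16.974
  mode - wants cross < 0 → take C=(3.1766,-1.5626) (cross=-16.974)
ex = (C−B)/|BC| = (0.7544,-0.6565); ey = (0.6565,0.7544)
P = B + -0.71·ex + 2.31·ey = (1.8944,2.6154)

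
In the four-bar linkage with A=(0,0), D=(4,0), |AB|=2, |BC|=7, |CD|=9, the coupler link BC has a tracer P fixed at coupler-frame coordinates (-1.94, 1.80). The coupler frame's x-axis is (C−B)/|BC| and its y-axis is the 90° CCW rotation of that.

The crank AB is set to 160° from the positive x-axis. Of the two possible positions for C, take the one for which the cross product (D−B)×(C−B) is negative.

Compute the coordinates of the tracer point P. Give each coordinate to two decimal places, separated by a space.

A=(0,0), D=(4.00,0)
B = A + 2.00·(cos160°, sin160°) = (-1.8794, 0.6840)
|BD| = 5.9190
circle(B,7.00) ∩ circle(D,9.00): a=0.2564, h=6.9953
  candidates: C₊=(-0.8163,7.6028) cross=41.406; C₋=(-2.4331,-6.2940) cross=-41.406
  mode - wants cross < 0 → take C=(-2.4331,-6.2940) (cross=-41.406)
ex = (C−B)/|BC| = (-0.0791,-0.9969); ey = (0.9969,-0.0791)
P = B + -1.94·ex + 1.80·ey = (0.0684,2.4756)

0.07 2.48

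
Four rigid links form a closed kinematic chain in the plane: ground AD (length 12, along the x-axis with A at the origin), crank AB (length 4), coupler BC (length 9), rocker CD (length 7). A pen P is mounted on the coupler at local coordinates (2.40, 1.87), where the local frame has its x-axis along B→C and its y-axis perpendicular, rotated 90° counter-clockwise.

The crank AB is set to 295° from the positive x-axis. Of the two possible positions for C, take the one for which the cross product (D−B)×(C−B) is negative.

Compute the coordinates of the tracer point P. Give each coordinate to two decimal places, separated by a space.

A=(0,0), D=(12.00,0)
B = A + 4.00·(cos295°, sin295°) = (1.6905, -3.6252)
|BD| = 10.9283
circle(B,9.00) ∩ circle(D,7.00): a=6.9283, h=5.7445
  candidates: C₊=(6.3208,4.0923) cross=62.778; C₋=(10.1320,-6.7462) cross=-62.778
  mode - wants cross < 0 → take C=(10.1320,-6.7462) (cross=-62.778)
ex = (C−B)/|BC| = (0.9380,-0.3468); ey = (0.3468,0.9380)
P = B + 2.40·ex + 1.87·ey = (4.5900,-2.7035)

4.59 -2.70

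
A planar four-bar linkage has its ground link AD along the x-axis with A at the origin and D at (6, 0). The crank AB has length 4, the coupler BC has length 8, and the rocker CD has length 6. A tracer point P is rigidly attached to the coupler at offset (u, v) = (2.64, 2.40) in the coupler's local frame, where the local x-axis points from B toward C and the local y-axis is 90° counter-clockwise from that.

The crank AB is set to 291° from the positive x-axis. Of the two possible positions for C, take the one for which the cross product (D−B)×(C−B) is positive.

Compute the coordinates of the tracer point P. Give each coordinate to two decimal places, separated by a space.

-0.85 -0.99

A=(0,0), D=(6.00,0)
B = A + 4.00·(cos291°, sin291°) = (1.4335, -3.7343)
|BD| = 5.8990
circle(B,8.00) ∩ circle(D,6.00): a=5.3228, h=5.9723
  candidates: C₊=(1.7732,4.2585) cross=35.230; C₋=(9.3346,-4.9880) cross=-35.230
  mode + wants cross > 0 → take C=(1.7732,4.2585) (cross=35.230)
ex = (C−B)/|BC| = (0.0425,0.9991); ey = (-0.9991,0.0425)
P = B + 2.64·ex + 2.40·ey = (-0.8522,-0.9948)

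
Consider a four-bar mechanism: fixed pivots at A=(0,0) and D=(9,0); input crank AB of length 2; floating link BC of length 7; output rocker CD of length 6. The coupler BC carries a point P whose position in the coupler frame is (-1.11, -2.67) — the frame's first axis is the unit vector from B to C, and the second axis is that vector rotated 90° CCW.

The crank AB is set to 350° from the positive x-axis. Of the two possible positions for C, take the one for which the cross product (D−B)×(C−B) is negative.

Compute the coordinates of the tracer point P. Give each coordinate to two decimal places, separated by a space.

-0.75 -1.32

A=(0,0), D=(9.00,0)
B = A + 2.00·(cos350°, sin350°) = (1.9696, -0.3473)
|BD| = 7.0390
circle(B,7.00) ∩ circle(D,6.00): a=4.4429, h=5.4093
  candidates: C₊=(6.1402,5.2746) cross=38.076; C₋=(6.6740,-5.5308) cross=-38.076
  mode - wants cross < 0 → take C=(6.6740,-5.5308) (cross=-38.076)
ex = (C−B)/|BC| = (0.6721,-0.7405); ey = (0.7405,0.6721)
P = B + -1.11·ex + -2.67·ey = (-0.7535,-1.3197)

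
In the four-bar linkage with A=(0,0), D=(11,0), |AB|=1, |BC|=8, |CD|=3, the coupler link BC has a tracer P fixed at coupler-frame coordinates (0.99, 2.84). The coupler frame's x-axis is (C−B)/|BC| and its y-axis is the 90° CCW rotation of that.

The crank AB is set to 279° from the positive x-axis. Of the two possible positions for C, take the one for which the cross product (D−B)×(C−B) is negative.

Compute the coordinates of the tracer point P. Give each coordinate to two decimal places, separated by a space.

A=(0,0), D=(11.00,0)
B = A + 1.00·(cos279°, sin279°) = (0.1564, -0.9877)
|BD| = 10.8885
circle(B,8.00) ∩ circle(D,3.00): a=7.9698, h=0.6940
  candidates: C₊=(8.0305,0.4264) cross=7.557; C₋=(8.1564,-0.9559) cross=-7.557
  mode - wants cross < 0 → take C=(8.1564,-0.9559) (cross=-7.557)
ex = (C−B)/|BC| = (1.0000,0.0040); ey = (-0.0040,1.0000)
P = B + 0.99·ex + 2.84·ey = (1.1351,1.8562)

1.14 1.86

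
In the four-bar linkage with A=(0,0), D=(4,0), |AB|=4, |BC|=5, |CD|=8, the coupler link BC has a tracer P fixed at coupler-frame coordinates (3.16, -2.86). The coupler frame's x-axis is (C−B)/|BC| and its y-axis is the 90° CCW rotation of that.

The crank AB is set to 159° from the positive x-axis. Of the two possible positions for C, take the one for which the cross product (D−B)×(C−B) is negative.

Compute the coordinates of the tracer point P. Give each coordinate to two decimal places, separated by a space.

A=(0,0), D=(4.00,0)
B = A + 4.00·(cos159°, sin159°) = (-3.7343, 1.4335)
|BD| = 7.8660
circle(B,5.00) ∩ circle(D,8.00): a=1.4540, h=4.7839
  candidates: C₊=(-1.4329,5.8723) cross=37.630; C₋=(-3.1765,-3.5353) cross=-37.630
  mode - wants cross < 0 → take C=(-3.1765,-3.5353) (cross=-37.630)
ex = (C−B)/|BC| = (0.1116,-0.9938); ey = (0.9938,0.1116)
P = B + 3.16·ex + -2.86·ey = (-6.2239,-2.0259)

-6.22 -2.03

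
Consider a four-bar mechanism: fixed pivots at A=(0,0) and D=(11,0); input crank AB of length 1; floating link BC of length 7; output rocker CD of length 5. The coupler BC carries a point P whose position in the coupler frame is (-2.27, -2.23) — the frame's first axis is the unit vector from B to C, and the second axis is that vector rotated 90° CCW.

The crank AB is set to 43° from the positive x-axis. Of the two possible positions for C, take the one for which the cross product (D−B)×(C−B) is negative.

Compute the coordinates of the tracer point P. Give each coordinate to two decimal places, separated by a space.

A=(0,0), D=(11.00,0)
B = A + 1.00·(cos43°, sin43°) = (0.7314, 0.6820)
|BD| = 10.2913
circle(B,7.00) ∩ circle(D,5.00): a=6.3117, h=3.0270
  candidates: C₊=(7.2297,3.2841) cross=31.152; C₋=(6.8286,-2.7566) cross=-31.152
  mode - wants cross < 0 → take C=(6.8286,-2.7566) (cross=-31.152)
ex = (C−B)/|BC| = (0.8710,-0.4912); ey = (0.4912,0.8710)
P = B + -2.27·ex + -2.23·ey = (-2.3413,-0.1453)

-2.34 -0.15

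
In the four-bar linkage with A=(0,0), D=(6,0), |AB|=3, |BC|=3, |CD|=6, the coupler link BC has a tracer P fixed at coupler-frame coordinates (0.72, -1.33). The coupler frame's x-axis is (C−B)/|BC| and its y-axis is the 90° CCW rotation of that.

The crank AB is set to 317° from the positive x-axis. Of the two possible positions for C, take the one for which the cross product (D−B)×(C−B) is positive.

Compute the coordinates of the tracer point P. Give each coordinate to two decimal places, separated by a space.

2.57 -0.58

A=(0,0), D=(6.00,0)
B = A + 3.00·(cos317°, sin317°) = (2.1941, -2.0460)
|BD| = 4.3210
circle(B,3.00) ∩ circle(D,6.00): a=-0.9637, h=2.8410
  candidates: C₊=(0.0000,0.0000) cross=12.276; C₋=(2.6904,-5.0047) cross=-12.276
  mode + wants cross > 0 → take C=(0.0000,0.0000) (cross=12.276)
ex = (C−B)/|BC| = (-0.7314,0.6820); ey = (-0.6820,-0.7314)
P = B + 0.72·ex + -1.33·ey = (2.5745,-0.5823)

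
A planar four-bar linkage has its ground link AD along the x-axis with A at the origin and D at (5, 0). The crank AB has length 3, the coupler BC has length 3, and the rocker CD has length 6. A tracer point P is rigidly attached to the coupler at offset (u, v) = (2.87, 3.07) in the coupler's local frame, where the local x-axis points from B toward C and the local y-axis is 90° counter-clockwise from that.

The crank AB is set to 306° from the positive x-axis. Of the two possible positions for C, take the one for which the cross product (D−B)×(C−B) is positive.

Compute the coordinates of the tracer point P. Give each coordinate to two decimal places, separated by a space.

-2.19 -3.85

A=(0,0), D=(5.00,0)
B = A + 3.00·(cos306°, sin306°) = (1.7634, -2.4271)
|BD| = 4.0455
circle(B,3.00) ∩ circle(D,6.00): a=-1.3142, h=2.6968
  candidates: C₊=(-0.9060,-1.0579) cross=10.910; C₋=(2.3298,-5.3731) cross=-10.910
  mode + wants cross > 0 → take C=(-0.9060,-1.0579) (cross=10.910)
ex = (C−B)/|BC| = (-0.8898,0.4564); ey = (-0.4564,-0.8898)
P = B + 2.87·ex + 3.07·ey = (-2.1914,-3.8489)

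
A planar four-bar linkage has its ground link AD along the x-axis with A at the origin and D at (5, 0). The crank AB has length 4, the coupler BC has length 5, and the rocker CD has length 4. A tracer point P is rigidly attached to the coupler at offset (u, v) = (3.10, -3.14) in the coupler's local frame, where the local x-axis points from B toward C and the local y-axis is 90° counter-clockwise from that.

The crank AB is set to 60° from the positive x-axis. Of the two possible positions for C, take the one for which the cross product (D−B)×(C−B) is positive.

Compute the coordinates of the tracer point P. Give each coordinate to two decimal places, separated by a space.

5.10 0.32

A=(0,0), D=(5.00,0)
B = A + 4.00·(cos60°, sin60°) = (2.0000, 3.4641)
|BD| = 4.5826
circle(B,5.00) ∩ circle(D,4.00): a=3.2733, h=3.7796
  candidates: C₊=(7.0000,3.4641) cross=17.321; C₋=(1.2857,-1.4846) cross=-17.321
  mode + wants cross > 0 → take C=(7.0000,3.4641) (cross=17.321)
ex = (C−B)/|BC| = (1.0000,0.0000); ey = (-0.0000,1.0000)
P = B + 3.10·ex + -3.14·ey = (5.1000,0.3241)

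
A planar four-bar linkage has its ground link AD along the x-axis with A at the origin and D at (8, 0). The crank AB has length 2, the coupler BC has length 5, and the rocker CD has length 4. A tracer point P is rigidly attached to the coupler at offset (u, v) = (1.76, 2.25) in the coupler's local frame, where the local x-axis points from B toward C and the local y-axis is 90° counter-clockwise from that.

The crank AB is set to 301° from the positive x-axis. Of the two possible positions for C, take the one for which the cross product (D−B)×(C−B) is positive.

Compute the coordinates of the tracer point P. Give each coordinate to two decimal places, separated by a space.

0.62 1.11

A=(0,0), D=(8.00,0)
B = A + 2.00·(cos301°, sin301°) = (1.0301, -1.7143)
|BD| = 7.1777
circle(B,5.00) ∩ circle(D,4.00): a=4.2158, h=2.6884
  candidates: C₊=(4.4817,1.9031) cross=19.296; C₋=(5.7659,-3.3180) cross=-19.296
  mode + wants cross > 0 → take C=(4.4817,1.9031) (cross=19.296)
ex = (C−B)/|BC| = (0.6903,0.7235); ey = (-0.7235,0.6903)
P = B + 1.76·ex + 2.25·ey = (0.6172,1.1123)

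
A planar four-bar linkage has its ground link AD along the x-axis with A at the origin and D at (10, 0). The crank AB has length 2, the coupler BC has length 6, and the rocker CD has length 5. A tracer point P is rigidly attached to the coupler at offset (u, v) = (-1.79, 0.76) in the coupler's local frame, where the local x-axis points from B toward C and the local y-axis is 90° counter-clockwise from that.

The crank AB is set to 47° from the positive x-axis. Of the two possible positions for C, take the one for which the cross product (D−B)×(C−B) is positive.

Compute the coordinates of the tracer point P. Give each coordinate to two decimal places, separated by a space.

A=(0,0), D=(10.00,0)
B = A + 2.00·(cos47°, sin47°) = (1.3640, 1.4627)
|BD| = 8.7590
circle(B,6.00) ∩ circle(D,5.00): a=5.0074, h=3.3054
  candidates: C₊=(6.8531,3.8855) cross=28.952; C₋=(5.7491,-2.6325) cross=-28.952
  mode + wants cross > 0 → take C=(6.8531,3.8855) (cross=28.952)
ex = (C−B)/|BC| = (0.9148,0.4038); ey = (-0.4038,0.9148)
P = B + -1.79·ex + 0.76·ey = (-0.5805,1.4352)

-0.58 1.44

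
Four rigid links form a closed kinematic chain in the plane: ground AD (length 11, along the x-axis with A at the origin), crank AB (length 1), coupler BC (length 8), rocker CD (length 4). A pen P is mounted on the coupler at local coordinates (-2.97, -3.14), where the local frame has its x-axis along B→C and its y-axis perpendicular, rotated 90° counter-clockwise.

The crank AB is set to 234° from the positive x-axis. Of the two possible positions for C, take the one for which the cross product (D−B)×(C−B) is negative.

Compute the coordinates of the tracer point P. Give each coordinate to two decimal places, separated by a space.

A=(0,0), D=(11.00,0)
B = A + 1.00·(cos234°, sin234°) = (-0.5878, -0.8090)
|BD| = 11.6160
circle(B,8.00) ∩ circle(D,4.00): a=7.8741, h=1.4136
  candidates: C₊=(7.1688,1.1496) cross=16.421; C₋=(7.3657,-1.6708) cross=-16.421
  mode - wants cross < 0 → take C=(7.3657,-1.6708) (cross=-16.421)
ex = (C−B)/|BC| = (0.9942,-0.1077); ey = (0.1077,0.9942)
P = B + -2.97·ex + -3.14·ey = (-3.8788,-3.6108)

-3.88 -3.61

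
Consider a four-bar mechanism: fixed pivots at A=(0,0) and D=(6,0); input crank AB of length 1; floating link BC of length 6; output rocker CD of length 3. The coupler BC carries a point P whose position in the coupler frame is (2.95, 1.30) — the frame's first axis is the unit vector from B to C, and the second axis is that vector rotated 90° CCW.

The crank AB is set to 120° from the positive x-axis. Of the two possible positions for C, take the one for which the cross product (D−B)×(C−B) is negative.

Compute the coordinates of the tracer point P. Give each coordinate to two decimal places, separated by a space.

A=(0,0), D=(6.00,0)
B = A + 1.00·(cos120°, sin120°) = (-0.5000, 0.8660)
|BD| = 6.5574
circle(B,6.00) ∩ circle(D,3.00): a=5.3374, h=2.7407
  candidates: C₊=(5.1527,2.8778) cross=17.972; C₋=(4.4287,-2.5556) cross=-17.972
  mode - wants cross < 0 → take C=(4.4287,-2.5556) (cross=-17.972)
ex = (C−B)/|BC| = (0.8215,-0.5703); ey = (0.5703,0.8215)
P = B + 2.95·ex + 1.30·ey = (2.6646,0.2516)

2.66 0.25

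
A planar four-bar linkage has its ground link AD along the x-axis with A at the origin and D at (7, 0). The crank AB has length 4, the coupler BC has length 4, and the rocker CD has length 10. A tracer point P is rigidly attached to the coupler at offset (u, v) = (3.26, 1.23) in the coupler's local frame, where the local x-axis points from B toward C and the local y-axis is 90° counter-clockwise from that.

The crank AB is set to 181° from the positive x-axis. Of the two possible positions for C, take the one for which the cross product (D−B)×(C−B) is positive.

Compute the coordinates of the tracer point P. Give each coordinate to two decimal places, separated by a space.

-3.77 3.41

A=(0,0), D=(7.00,0)
B = A + 4.00·(cos181°, sin181°) = (-3.9994, -0.0698)
|BD| = 10.9996
circle(B,4.00) ∩ circle(D,10.00): a=1.6815, h=3.6294
  candidates: C₊=(-2.3410,3.5702) cross=39.922; C₋=(-2.2949,-3.6885) cross=-39.922
  mode + wants cross > 0 → take C=(-2.3410,3.5702) (cross=39.922)
ex = (C−B)/|BC| = (0.4146,0.9100); ey = (-0.9100,0.4146)
P = B + 3.26·ex + 1.23·ey = (-3.7671,3.4068)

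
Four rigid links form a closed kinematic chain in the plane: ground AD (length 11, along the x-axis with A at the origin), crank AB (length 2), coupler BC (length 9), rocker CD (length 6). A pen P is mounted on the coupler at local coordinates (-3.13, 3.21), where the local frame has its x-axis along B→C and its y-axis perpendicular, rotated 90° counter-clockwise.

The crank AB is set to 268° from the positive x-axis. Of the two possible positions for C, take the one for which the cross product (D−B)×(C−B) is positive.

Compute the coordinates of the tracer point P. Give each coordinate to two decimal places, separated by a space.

A=(0,0), D=(11.00,0)
B = A + 2.00·(cos268°, sin268°) = (-0.0698, -1.9988)
|BD| = 11.2488
circle(B,9.00) ∩ circle(D,6.00): a=7.6246, h=4.7818
  candidates: C₊=(6.5838,4.0617) cross=53.789; C₋=(8.2831,-5.3496) cross=-53.789
  mode + wants cross > 0 → take C=(6.5838,4.0617) (cross=53.789)
ex = (C−B)/|BC| = (0.7393,0.6734); ey = (-0.6734,0.7393)
P = B + -3.13·ex + 3.21·ey = (-4.5453,-1.7334)

-4.55 -1.73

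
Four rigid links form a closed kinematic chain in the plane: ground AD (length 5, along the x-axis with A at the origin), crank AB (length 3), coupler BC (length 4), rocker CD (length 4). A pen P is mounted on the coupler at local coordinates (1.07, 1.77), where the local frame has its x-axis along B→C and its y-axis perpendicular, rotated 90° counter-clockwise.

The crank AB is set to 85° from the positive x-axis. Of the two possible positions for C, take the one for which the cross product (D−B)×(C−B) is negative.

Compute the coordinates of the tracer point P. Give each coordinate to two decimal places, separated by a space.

2.22 2.32

A=(0,0), D=(5.00,0)
B = A + 3.00·(cos85°, sin85°) = (0.2615, 2.9886)
|BD| = 5.6023
circle(B,4.00) ∩ circle(D,4.00): a=2.8011, h=2.8555
  candidates: C₊=(4.1540,3.9095) cross=15.997; C₋=(1.1075,-0.9209) cross=-15.997
  mode - wants cross < 0 → take C=(1.1075,-0.9209) (cross=-15.997)
ex = (C−B)/|BC| = (0.2115,-0.9774); ey = (0.9774,0.2115)
P = B + 1.07·ex + 1.77·ey = (2.2177,2.3171)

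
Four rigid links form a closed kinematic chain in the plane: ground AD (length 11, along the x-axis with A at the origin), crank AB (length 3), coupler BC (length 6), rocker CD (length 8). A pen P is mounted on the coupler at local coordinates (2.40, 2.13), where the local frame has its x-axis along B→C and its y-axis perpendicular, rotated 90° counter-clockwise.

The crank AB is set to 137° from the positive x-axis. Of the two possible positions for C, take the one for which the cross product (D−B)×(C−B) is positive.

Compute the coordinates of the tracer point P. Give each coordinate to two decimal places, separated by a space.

-0.27 4.61

A=(0,0), D=(11.00,0)
B = A + 3.00·(cos137°, sin137°) = (-2.1941, 2.0460)
|BD| = 13.3518
circle(B,6.00) ∩ circle(D,8.00): a=5.6273, h=2.0816
  candidates: C₊=(3.6858,3.2407) cross=27.793; C₋=(3.0478,-0.8734) cross=-27.793
  mode + wants cross > 0 → take C=(3.6858,3.2407) (cross=27.793)
ex = (C−B)/|BC| = (0.9800,0.1991); ey = (-0.1991,0.9800)
P = B + 2.40·ex + 2.13·ey = (-0.2663,4.6112)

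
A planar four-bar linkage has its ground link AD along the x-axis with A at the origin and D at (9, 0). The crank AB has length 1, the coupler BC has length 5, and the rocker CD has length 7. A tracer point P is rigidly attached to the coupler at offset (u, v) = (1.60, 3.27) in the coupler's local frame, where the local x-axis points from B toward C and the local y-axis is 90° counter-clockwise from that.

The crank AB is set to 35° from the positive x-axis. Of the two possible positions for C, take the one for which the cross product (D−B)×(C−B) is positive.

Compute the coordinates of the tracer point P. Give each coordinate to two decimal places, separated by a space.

A=(0,0), D=(9.00,0)
B = A + 1.00·(cos35°, sin35°) = (0.8192, 0.5736)
|BD| = 8.2009
circle(B,5.00) ∩ circle(D,7.00): a=2.6372, h=4.2480
  candidates: C₊=(3.7470,4.6267) cross=34.837; C₋=(3.1528,-3.8484) cross=-34.837
  mode + wants cross > 0 → take C=(3.7470,4.6267) (cross=34.837)
ex = (C−B)/|BC| = (0.5856,0.8106); ey = (-0.8106,0.5856)
P = B + 1.60·ex + 3.27·ey = (-0.8947,3.7854)

-0.89 3.79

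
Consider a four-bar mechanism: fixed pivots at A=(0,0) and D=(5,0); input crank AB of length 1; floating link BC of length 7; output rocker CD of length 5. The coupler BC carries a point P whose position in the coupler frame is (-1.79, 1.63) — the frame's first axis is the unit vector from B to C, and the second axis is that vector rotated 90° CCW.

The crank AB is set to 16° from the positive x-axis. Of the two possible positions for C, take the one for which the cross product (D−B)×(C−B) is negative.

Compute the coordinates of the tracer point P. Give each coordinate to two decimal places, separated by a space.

A=(0,0), D=(5.00,0)
B = A + 1.00·(cos16°, sin16°) = (0.9613, 0.2756)
|BD| = 4.0481
circle(B,7.00) ∩ circle(D,5.00): a=4.9884, h=4.9108
  candidates: C₊=(6.2725,4.8354) cross=19.880; C₋=(5.6037,-4.9634) cross=-19.880
  mode - wants cross < 0 → take C=(5.6037,-4.9634) (cross=-19.880)
ex = (C−B)/|BC| = (0.6632,-0.7484); ey = (0.7484,0.6632)
P = B + -1.79·ex + 1.63·ey = (0.9941,2.6964)

0.99 2.70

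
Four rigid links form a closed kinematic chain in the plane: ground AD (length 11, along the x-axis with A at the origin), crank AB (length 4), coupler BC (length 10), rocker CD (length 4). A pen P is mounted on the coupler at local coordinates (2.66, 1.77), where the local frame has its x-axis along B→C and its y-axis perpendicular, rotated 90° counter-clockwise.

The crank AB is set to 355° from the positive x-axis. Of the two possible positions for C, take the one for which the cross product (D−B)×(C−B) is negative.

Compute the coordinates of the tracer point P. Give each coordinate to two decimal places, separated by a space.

7.02 0.65

A=(0,0), D=(11.00,0)
B = A + 4.00·(cos355°, sin355°) = (3.9848, -0.3486)
|BD| = 7.0239
circle(B,10.00) ∩ circle(D,4.00): a=9.4915, h=3.1481
  candidates: C₊=(13.3084,3.2667) cross=22.112; C₋=(13.6209,-3.0218) cross=-22.112
  mode - wants cross < 0 → take C=(13.6209,-3.0218) (cross=-22.112)
ex = (C−B)/|BC| = (0.9636,-0.2673); ey = (0.2673,0.9636)
P = B + 2.66·ex + 1.77·ey = (7.0211,0.6459)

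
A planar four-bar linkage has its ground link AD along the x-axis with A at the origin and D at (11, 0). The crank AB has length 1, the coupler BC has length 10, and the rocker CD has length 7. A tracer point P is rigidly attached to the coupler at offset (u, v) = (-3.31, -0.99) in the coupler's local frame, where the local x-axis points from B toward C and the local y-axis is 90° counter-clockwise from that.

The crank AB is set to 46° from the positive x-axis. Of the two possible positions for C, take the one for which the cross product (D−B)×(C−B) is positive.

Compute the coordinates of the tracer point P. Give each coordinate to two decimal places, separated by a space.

A=(0,0), D=(11.00,0)
B = A + 1.00·(cos46°, sin46°) = (0.6947, 0.7193)
|BD| = 10.3304
circle(B,10.00) ∩ circle(D,7.00): a=7.6336, h=6.4597
  candidates: C₊=(8.7596,6.6318) cross=66.731; C₋=(7.8600,-6.2562) cross=-66.731
  mode + wants cross > 0 → take C=(8.7596,6.6318) (cross=66.731)
ex = (C−B)/|BC| = (0.8065,0.5912); ey = (-0.5912,0.8065)
P = B + -3.31·ex + -0.99·ey = (-1.3895,-2.0361)

-1.39 -2.04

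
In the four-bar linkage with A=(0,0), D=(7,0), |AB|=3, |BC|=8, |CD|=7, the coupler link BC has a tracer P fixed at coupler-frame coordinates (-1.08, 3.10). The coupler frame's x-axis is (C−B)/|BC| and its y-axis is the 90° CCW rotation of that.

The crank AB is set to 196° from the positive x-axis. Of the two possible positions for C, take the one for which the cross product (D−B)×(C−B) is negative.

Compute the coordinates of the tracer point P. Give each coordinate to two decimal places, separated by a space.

-1.74 2.25

A=(0,0), D=(7.00,0)
B = A + 3.00·(cos196°, sin196°) = (-2.8838, -0.8269)
|BD| = 9.9183
circle(B,8.00) ∩ circle(D,7.00): a=5.7153, h=5.5978
  candidates: C₊=(2.3450,5.2279) cross=55.520; C₋=(3.2783,-5.9287) cross=-55.520
  mode - wants cross < 0 → take C=(3.2783,-5.9287) (cross=-55.520)
ex = (C−B)/|BC| = (0.7703,-0.6377); ey = (0.6377,0.7703)
P = B + -1.08·ex + 3.10·ey = (-1.7387,2.2497)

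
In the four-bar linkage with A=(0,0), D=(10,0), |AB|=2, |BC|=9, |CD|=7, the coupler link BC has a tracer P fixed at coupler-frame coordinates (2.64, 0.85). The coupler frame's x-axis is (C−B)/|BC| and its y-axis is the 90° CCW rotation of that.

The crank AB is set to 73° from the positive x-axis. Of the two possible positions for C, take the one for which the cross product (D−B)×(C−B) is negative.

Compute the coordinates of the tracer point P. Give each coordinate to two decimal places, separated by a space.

A=(0,0), D=(10.00,0)
B = A + 2.00·(cos73°, sin73°) = (0.5847, 1.9126)
|BD| = 9.6076
circle(B,9.00) ∩ circle(D,7.00): a=6.4691, h=6.2570
  candidates: C₊=(8.1700,6.7566) cross=60.115; C₋=(5.6788,-5.5070) cross=-60.115
  mode - wants cross < 0 → take C=(5.6788,-5.5070) (cross=-60.115)
ex = (C−B)/|BC| = (0.5660,-0.8244); ey = (0.8244,0.5660)
P = B + 2.64·ex + 0.85·ey = (2.7797,0.2173)

2.78 0.22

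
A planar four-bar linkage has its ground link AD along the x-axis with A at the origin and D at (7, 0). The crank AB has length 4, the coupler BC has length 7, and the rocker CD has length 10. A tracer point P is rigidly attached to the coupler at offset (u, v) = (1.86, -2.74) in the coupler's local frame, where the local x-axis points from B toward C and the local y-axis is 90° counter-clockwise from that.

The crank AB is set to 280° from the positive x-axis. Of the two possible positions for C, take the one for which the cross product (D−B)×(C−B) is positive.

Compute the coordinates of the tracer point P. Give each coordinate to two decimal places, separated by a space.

A=(0,0), D=(7.00,0)
B = A + 4.00·(cos280°, sin280°) = (0.6946, -3.9392)
|BD| = 7.4348
circle(B,7.00) ∩ circle(D,10.00): a=0.2875, h=6.9941
  candidates: C₊=(-2.7673,2.1448) cross=51.999; C₋=(4.6442,-9.7186) cross=-51.999
  mode + wants cross > 0 → take C=(-2.7673,2.1448) (cross=51.999)
ex = (C−B)/|BC| = (-0.4946,0.8691); ey = (-0.8691,-0.4946)
P = B + 1.86·ex + -2.74·ey = (2.1562,-0.9675)

2.16 -0.97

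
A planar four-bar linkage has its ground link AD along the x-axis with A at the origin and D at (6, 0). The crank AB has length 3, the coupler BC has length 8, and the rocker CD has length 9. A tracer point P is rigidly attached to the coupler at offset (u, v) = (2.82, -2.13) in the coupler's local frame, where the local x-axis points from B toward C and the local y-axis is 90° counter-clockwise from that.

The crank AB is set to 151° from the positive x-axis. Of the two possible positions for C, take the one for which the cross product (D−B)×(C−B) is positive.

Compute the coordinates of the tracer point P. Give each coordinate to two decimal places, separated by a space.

0.73 2.56

A=(0,0), D=(6.00,0)
B = A + 3.00·(cos151°, sin151°) = (-2.6239, 1.4544)
|BD| = 8.7456
circle(B,8.00) ∩ circle(D,9.00): a=3.4009, h=7.2411
  candidates: C₊=(1.9339,8.0291) cross=63.328; C₋=(-0.4745,-6.2514) cross=-63.328
  mode + wants cross > 0 → take C=(1.9339,8.0291) (cross=63.328)
ex = (C−B)/|BC| = (0.5697,0.8218); ey = (-0.8218,0.5697)
P = B + 2.82·ex + -2.13·ey = (0.7333,2.5585)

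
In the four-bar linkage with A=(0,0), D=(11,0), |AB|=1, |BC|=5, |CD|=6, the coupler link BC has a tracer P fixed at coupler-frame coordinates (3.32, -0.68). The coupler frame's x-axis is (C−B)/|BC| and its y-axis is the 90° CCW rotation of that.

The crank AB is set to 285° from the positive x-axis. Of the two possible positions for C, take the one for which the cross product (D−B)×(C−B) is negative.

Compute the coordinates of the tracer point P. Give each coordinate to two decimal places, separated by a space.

3.47 -2.06

A=(0,0), D=(11.00,0)
B = A + 1.00·(cos285°, sin285°) = (0.2588, -0.9659)
|BD| = 10.7845
circle(B,5.00) ∩ circle(D,6.00): a=4.8823, h=1.0786
  candidates: C₊=(5.0249,0.5456) cross=11.632; C₋=(5.2181,-1.6029) cross=-11.632
  mode - wants cross < 0 → take C=(5.2181,-1.6029) (cross=-11.632)
ex = (C−B)/|BC| = (0.9919,-0.1274); ey = (0.1274,0.9919)
P = B + 3.32·ex + -0.68·ey = (3.4651,-2.0634)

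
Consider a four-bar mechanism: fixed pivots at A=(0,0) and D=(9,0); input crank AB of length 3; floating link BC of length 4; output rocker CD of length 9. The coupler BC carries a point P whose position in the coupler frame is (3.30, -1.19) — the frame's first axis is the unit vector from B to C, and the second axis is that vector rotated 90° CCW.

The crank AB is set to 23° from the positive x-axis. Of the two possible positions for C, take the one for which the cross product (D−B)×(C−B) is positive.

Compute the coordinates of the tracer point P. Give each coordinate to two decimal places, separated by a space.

A=(0,0), D=(9.00,0)
B = A + 3.00·(cos23°, sin23°) = (2.7615, 1.1722)
|BD| = 6.3477
circle(B,4.00) ∩ circle(D,9.00): a=-1.9462, h=3.4946
  candidates: C₊=(1.4942,4.9661) cross=22.183; C₋=(0.2035,-1.9029) cross=-22.183
  mode + wants cross > 0 → take C=(1.4942,4.9661) (cross=22.183)
ex = (C−B)/|BC| = (-0.3168,0.9485); ey = (-0.9485,-0.3168)
P = B + 3.30·ex + -1.19·ey = (2.8446,4.6792)

2.84 4.68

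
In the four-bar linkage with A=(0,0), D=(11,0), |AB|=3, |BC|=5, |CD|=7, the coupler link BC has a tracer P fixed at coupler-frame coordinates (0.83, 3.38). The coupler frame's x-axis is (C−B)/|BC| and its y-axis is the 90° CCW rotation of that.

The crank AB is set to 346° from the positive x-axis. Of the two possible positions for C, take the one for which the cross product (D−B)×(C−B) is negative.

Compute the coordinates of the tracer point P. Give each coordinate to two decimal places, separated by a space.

A=(0,0), D=(11.00,0)
B = A + 3.00·(cos346°, sin346°) = (2.9109, -0.7258)
|BD| = 8.1216
circle(B,5.00) ∩ circle(D,7.00): a=2.5833, h=4.2810
  candidates: C₊=(5.1013,3.7689) cross=34.768; C₋=(5.8664,-4.7588) cross=-34.768
  mode - wants cross < 0 → take C=(5.8664,-4.7588) (cross=-34.768)
ex = (C−B)/|BC| = (0.5911,-0.8066); ey = (0.8066,0.5911)
P = B + 0.83·ex + 3.38·ey = (6.1278,0.6027)

6.13 0.60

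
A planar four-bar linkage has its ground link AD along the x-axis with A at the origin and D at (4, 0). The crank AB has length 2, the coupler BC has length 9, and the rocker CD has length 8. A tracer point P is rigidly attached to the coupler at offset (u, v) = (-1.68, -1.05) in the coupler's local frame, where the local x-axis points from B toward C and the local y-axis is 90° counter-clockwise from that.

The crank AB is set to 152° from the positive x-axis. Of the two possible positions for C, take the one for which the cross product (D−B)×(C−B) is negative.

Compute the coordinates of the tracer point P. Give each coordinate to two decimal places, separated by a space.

A=(0,0), D=(4.00,0)
B = A + 2.00·(cos152°, sin152°) = (-1.7659, 0.9389)
|BD| = 5.8418
circle(B,9.00) ∩ circle(D,8.00): a=4.3759, h=7.8645
  candidates: C₊=(3.8172,7.9979) cross=45.943; C₋=(1.2891,-7.5267) cross=-45.943
  mode - wants cross < 0 → take C=(1.2891,-7.5267) (cross=-45.943)
ex = (C−B)/|BC| = (0.3394,-0.9406); ey = (0.9406,0.3394)
P = B + -1.68·ex + -1.05·ey = (-3.3238,2.1628)

-3.32 2.16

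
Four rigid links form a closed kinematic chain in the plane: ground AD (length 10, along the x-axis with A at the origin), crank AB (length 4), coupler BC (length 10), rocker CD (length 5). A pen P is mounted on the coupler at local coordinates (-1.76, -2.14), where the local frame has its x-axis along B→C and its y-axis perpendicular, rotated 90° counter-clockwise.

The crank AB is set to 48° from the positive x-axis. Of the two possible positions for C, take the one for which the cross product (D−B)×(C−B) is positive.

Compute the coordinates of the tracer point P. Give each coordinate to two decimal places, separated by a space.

1.21 0.62

A=(0,0), D=(10.00,0)
B = A + 4.00·(cos48°, sin48°) = (2.6765, 2.9726)
|BD| = 7.9038
circle(B,10.00) ∩ circle(D,5.00): a=8.6965, h=4.9368
  candidates: C₊=(12.5912,4.2762) cross=39.019; C₋=(8.8778,-4.8724) cross=-39.019
  mode + wants cross > 0 → take C=(12.5912,4.2762) (cross=39.019)
ex = (C−B)/|BC| = (0.9915,0.1304); ey = (-0.1304,0.9915)
P = B + -1.76·ex + -2.14·ey = (1.2105,0.6214)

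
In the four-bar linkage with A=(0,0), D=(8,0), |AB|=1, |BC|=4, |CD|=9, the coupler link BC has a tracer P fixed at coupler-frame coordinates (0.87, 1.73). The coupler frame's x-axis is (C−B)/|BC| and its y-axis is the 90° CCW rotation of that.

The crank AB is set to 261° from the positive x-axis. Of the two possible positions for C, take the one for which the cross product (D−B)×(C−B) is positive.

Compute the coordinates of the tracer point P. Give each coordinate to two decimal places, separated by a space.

A=(0,0), D=(8.00,0)
B = A + 1.00·(cos261°, sin261°) = (-0.1564, -0.9877)
|BD| = 8.2160
circle(B,4.00) ∩ circle(D,9.00): a=0.1523, h=3.9971
  candidates: C₊=(-0.4857,2.9987) cross=32.840; C₋=(0.4753,-4.9375) cross=-32.840
  mode + wants cross > 0 → take C=(-0.4857,2.9987) (cross=32.840)
ex = (C−B)/|BC| = (-0.0823,0.9966); ey = (-0.9966,-0.0823)
P = B + 0.87·ex + 1.73·ey = (-1.9522,-0.2631)

-1.95 -0.26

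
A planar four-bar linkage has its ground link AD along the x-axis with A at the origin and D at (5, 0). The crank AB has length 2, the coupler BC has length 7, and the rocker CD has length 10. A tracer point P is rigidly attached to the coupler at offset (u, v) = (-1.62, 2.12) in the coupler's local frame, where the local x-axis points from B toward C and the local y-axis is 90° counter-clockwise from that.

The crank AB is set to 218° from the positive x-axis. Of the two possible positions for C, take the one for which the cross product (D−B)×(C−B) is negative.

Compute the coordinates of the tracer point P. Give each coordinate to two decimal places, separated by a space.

0.34 0.63

A=(0,0), D=(5.00,0)
B = A + 2.00·(cos218°, sin218°) = (-1.5760, -1.2313)
|BD| = 6.6903
circle(B,7.00) ∩ circle(D,10.00): a=-0.4663, h=6.9844
  candidates: C₊=(-3.3198,5.5480) cross=46.728; C₋=(-0.7489,-8.1823) cross=-46.728
  mode - wants cross < 0 → take C=(-0.7489,-8.1823) (cross=-46.728)
ex = (C−B)/|BC| = (0.1182,-0.9930); ey = (0.9930,0.1182)
P = B + -1.62·ex + 2.12·ey = (0.3377,0.6278)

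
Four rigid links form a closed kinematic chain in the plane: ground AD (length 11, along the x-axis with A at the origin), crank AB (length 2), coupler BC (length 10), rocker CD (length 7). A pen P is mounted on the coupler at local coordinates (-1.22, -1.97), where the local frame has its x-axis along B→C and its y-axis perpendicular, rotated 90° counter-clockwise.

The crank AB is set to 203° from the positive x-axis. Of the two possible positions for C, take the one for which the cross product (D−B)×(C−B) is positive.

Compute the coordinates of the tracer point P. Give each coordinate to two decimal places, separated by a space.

A=(0,0), D=(11.00,0)
B = A + 2.00·(cos203°, sin203°) = (-1.8410, -0.7815)
|BD| = 12.8648
circle(B,10.00) ∩ circle(D,7.00): a=8.4145, h=5.4033
  candidates: C₊=(6.2298,5.1230) cross=69.512; C₋=(6.8862,-5.6636) cross=-69.512
  mode + wants cross > 0 → take C=(6.2298,5.1230) (cross=69.512)
ex = (C−B)/|BC| = (0.8071,0.5904); ey = (-0.5904,0.8071)
P = B + -1.22·ex + -1.97·ey = (-1.6625,-3.0917)

-1.66 -3.09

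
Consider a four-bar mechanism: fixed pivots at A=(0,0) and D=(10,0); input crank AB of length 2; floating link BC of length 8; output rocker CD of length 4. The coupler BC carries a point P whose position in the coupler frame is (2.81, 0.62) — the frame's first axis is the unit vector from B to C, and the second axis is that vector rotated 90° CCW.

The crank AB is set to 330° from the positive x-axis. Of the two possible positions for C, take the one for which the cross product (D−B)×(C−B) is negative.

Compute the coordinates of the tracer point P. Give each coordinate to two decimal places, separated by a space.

4.57 -1.45

A=(0,0), D=(10.00,0)
B = A + 2.00·(cos330°, sin330°) = (1.7321, -1.0000)
|BD| = 8.3282
circle(B,8.00) ∩ circle(D,4.00): a=7.0459, h=3.7889
  candidates: C₊=(8.2720,3.6075) cross=31.555; C₋=(9.1819,-3.9154) cross=-31.555
  mode - wants cross < 0 → take C=(9.1819,-3.9154) (cross=-31.555)
ex = (C−B)/|BC| = (0.9312,-0.3644); ey = (0.3644,0.9312)
P = B + 2.81·ex + 0.62·ey = (4.5748,-1.4467)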